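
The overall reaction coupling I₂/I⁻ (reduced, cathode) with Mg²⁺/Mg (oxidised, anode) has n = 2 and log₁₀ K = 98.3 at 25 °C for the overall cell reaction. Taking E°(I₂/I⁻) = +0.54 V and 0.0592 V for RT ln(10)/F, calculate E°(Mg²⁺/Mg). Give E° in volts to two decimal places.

E°cell = (0.0592/n)·log K = (0.0592/2)(98.3) = +2.910 V.
Since I₂/I⁻ is the cathode and Mg²⁺/Mg the anode, E°cell = E°(I₂/I⁻) − E°(Mg²⁺/Mg).
So E°(Mg²⁺/Mg) = E°(I₂/I⁻) − E°cell = (+0.54) − (+2.910) = -2.37 V.

-2.37 V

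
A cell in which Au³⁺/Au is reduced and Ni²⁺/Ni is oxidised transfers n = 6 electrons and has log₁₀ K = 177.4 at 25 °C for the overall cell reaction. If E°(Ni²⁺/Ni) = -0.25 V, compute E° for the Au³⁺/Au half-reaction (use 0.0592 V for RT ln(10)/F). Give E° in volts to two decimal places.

E°cell = (0.0592/n)·log K = (0.0592/6)(177.4) = +1.750 V.
Since Au³⁺/Au is the cathode and Ni²⁺/Ni the anode, E°cell = E°(Au³⁺/Au) − E°(Ni²⁺/Ni).
So E°(Au³⁺/Au) = E°cell + E°(Ni²⁺/Ni) = +1.750 + (-0.25) = +1.50 V.

+1.50 V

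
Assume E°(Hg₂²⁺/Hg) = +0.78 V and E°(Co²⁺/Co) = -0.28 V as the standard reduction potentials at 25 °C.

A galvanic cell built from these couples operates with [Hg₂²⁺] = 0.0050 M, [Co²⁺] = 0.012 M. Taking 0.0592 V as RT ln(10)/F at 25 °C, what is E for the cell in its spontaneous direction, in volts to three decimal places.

+1.049 V

Hg₂²⁺/Hg is the cathode (higher E°), Co²⁺/Co the anode: E°cell = +0.78 − (-0.28) = +1.06 V, n = 2.
Overall: Hg₂²⁺(aq) + Co(s) → 2 Hg(l) + Co²⁺(aq)
Q = [Co²⁺] / ([Hg₂²⁺]); log Q = 0.380.
E = E° − (0.0592/n) log Q = +1.06 − (0.0592/2)(0.380) = +1.049 V.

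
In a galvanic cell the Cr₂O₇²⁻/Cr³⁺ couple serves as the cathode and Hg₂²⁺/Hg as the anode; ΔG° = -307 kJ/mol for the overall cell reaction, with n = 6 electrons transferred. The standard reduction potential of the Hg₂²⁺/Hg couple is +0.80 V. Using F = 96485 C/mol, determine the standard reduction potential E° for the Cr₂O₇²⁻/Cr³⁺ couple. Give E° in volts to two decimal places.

E°cell = −ΔG°/(nF) = −(-307×10³)/((6)(96485)) = +0.530 V.
Since Cr₂O₇²⁻/Cr³⁺ is the cathode and Hg₂²⁺/Hg the anode, E°cell = E°(Cr₂O₇²⁻/Cr³⁺) − E°(Hg₂²⁺/Hg).
So E°(Cr₂O₇²⁻/Cr³⁺) = E°cell + E°(Hg₂²⁺/Hg) = +0.530 + (+0.80) = +1.33 V.

+1.33 V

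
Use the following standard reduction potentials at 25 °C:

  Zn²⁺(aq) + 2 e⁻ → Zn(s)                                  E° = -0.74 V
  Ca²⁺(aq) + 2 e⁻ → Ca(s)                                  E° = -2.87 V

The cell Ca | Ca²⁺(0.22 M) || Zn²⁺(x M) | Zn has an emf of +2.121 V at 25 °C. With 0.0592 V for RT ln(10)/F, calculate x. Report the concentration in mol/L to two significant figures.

Zn²⁺/Zn is the cathode, Ca²⁺/Ca the anode: E°cell = +2.13 V, n = 2.
Overall reaction: Zn²⁺(aq) + Ca(s) → Zn(s) + Ca²⁺(aq); Q = [Ca²⁺]^1/[Zn²⁺]^1.
From E = E° − (0.0592/n) log Q: log Q = (E° − E)·n/0.0592 = (+2.13 − (+2.121))·2/0.0592 = 0.3041.
So 1·log[Zn²⁺] = 1·log(0.22) − log Q = -0.6576 − (0.3041) = -0.9617; [Zn²⁺] = 10^(-0.9617) ≈ 0.11 M.

0.11 M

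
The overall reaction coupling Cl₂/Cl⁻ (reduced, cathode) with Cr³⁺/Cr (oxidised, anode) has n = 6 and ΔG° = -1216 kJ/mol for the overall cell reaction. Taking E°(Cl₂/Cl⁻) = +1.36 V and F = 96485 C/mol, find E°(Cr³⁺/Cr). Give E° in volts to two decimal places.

-0.74 V

E°cell = −ΔG°/(nF) = −(-1216×10³)/((6)(96485)) = +2.100 V.
Since Cl₂/Cl⁻ is the cathode and Cr³⁺/Cr the anode, E°cell = E°(Cl₂/Cl⁻) − E°(Cr³⁺/Cr).
So E°(Cr³⁺/Cr) = E°(Cl₂/Cl⁻) − E°cell = (+1.36) − (+2.100) = -0.74 V.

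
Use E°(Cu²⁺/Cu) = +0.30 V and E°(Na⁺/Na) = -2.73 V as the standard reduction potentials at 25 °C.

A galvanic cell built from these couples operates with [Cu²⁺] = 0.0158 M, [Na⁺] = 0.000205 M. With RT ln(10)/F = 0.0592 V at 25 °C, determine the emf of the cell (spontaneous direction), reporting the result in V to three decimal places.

+3.195 V

Cu²⁺/Cu is the cathode (higher E°), Na⁺/Na the anode: E°cell = +0.30 − (-2.73) = +3.03 V, n = 2.
Overall: Cu²⁺(aq) + 2 Na(s) → Cu(s) + 2 Na⁺(aq)
Q = [Na⁺]^2 / ([Cu²⁺]); log Q = -5.575.
E = E° − (0.0592/n) log Q = +3.03 − (0.0592/2)(-5.575) = +3.195 V.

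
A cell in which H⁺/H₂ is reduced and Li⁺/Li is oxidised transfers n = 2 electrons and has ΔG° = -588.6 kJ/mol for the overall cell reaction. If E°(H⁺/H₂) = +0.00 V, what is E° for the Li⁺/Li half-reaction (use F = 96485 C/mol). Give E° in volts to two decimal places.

-3.05 V

E°cell = −ΔG°/(nF) = −(-588.6×10³)/((2)(96485)) = +3.050 V.
Since H⁺/H₂ is the cathode and Li⁺/Li the anode, E°cell = E°(H⁺/H₂) − E°(Li⁺/Li).
So E°(Li⁺/Li) = E°(H⁺/H₂) − E°cell = (+0.00) − (+3.050) = -3.05 V.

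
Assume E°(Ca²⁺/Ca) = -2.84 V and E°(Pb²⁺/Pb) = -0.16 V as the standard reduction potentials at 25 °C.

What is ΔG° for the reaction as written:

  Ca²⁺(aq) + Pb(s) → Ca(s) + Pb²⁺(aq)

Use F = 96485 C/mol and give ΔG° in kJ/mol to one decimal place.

As written, Ca²⁺/Ca is reduced (cathode) and Pb²⁺/Pb is oxidised (anode), so E°cell = (-2.84) − (-0.16) = -2.68 V.
Balancing electrons gives n = 2.
ΔG° = −nFE° = −(2)(96485)(-2.68) = 517,160 J = +517.2 kJ/mol.

+517.2 kJ/mol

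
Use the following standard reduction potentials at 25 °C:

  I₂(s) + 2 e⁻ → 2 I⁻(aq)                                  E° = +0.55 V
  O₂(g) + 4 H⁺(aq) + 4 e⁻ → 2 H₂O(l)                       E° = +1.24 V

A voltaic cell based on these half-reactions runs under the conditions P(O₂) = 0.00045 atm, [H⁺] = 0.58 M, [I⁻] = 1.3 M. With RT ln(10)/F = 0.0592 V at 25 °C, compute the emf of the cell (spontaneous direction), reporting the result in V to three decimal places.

+0.633 V

O₂/H₂O is the cathode (higher E°), I₂/I⁻ the anode: E°cell = +1.24 − (+0.55) = +0.69 V, n = 4.
Overall: O₂(g) + 4 H⁺(aq) + 4 I⁻(aq) → 2 H₂O(l) + 2 I₂(s)
Q = 1 / (P(O₂)·[H⁺]^4·[I⁻]^4); log Q = 3.837.
E = E° − (0.0592/n) log Q = +0.69 − (0.0592/4)(3.837) = +0.633 V.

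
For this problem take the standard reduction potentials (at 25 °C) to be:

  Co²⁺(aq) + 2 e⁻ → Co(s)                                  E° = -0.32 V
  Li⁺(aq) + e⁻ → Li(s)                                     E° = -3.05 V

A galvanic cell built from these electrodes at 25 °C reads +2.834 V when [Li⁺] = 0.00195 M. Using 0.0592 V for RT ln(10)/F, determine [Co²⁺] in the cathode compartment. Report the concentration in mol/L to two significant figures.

0.012 M

Co²⁺/Co is the cathode, Li⁺/Li the anode: E°cell = +2.73 V, n = 2.
Overall reaction: Co²⁺(aq) + 2 Li(s) → Co(s) + 2 Li⁺(aq); Q = [Li⁺]^2/[Co²⁺]^1.
From E = E° − (0.0592/n) log Q: log Q = (E° − E)·n/0.0592 = (+2.73 − (+2.834))·2/0.0592 = -3.5135.
So 1·log[Co²⁺] = 2·log(0.00195) − log Q = -5.4199 − (-3.5135) = -1.9064; [Co²⁺] = 10^(-1.9064) ≈ 0.012 M.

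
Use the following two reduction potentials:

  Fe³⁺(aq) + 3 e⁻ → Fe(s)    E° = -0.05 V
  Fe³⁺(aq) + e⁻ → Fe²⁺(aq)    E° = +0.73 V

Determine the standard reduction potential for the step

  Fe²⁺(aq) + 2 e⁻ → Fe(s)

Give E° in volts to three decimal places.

-0.440 V

Sequential free energies add, so n₃E°₃ = n₁E°₁ + n₂E°₂.
With n₃ = 3, and the known step contributing 1×(+0.73) V, the unknown satisfies 2·E° = 3×(-0.05) − 1×(+0.73) = -0.880.
E° = -0.880 / 2 = -0.440 V.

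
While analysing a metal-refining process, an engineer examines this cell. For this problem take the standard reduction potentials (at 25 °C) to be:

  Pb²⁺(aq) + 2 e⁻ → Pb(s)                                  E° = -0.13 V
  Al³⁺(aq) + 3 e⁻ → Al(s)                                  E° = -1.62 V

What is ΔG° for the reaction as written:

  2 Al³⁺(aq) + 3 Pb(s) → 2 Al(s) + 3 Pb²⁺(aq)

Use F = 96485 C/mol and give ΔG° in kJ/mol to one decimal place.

As written, Al³⁺/Al is reduced (cathode) and Pb²⁺/Pb is oxidised (anode), so E°cell = (-1.62) − (-0.13) = -1.49 V.
Balancing electrons gives n = 6.
ΔG° = −nFE° = −(6)(96485)(-1.49) = 862,576 J = +862.6 kJ/mol.

+862.6 kJ/mol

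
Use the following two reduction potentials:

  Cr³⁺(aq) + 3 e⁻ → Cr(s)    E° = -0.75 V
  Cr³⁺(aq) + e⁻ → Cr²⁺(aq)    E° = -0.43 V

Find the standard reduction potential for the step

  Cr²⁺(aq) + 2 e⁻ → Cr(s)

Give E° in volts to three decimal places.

Sequential free energies add, so n₃E°₃ = n₁E°₁ + n₂E°₂.
With n₃ = 3, and the known step contributing 1×(-0.43) V, the unknown satisfies 2·E° = 3×(-0.75) − 1×(-0.43) = -1.820.
E° = -1.820 / 2 = -0.910 V.

-0.910 V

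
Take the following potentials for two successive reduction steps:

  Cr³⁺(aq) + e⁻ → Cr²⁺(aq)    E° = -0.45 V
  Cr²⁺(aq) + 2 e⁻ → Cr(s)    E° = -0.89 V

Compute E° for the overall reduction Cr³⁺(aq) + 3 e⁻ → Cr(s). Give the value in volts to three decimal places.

-0.743 V

Standard free energies of sequential steps add: ΔG°₃ = ΔG°₁ + ΔG°₂, so n₃E°₃ = n₁E°₁ + n₂E°₂.
E°₃ = (1×-0.45 + 2×-0.89) / 3 = (-2.230) / 3 = -0.743 V.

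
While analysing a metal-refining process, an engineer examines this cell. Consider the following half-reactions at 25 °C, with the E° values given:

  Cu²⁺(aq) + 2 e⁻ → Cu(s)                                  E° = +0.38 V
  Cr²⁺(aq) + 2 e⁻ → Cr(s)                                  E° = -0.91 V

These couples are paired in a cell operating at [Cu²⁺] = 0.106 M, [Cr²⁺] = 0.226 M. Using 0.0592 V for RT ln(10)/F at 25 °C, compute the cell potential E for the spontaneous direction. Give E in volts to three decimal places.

Cu²⁺/Cu is the cathode (higher E°), Cr²⁺/Cr the anode: E°cell = +0.38 − (-0.91) = +1.29 V, n = 2.
Overall: Cu²⁺(aq) + Cr(s) → Cu(s) + Cr²⁺(aq)
Q = [Cr²⁺] / ([Cu²⁺]); log Q = 0.329.
E = E° − (0.0592/n) log Q = +1.29 − (0.0592/2)(0.329) = +1.280 V.

+1.280 V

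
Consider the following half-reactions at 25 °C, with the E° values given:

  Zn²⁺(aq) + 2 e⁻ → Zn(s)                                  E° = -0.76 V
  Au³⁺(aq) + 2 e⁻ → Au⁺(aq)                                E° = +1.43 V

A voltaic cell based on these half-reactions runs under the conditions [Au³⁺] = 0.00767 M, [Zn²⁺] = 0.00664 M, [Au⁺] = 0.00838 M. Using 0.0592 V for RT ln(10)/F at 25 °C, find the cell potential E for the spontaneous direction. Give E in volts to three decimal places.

Au³⁺/Au⁺ is the cathode (higher E°), Zn²⁺/Zn the anode: E°cell = +1.43 − (-0.76) = +2.19 V, n = 2.
Overall: Au³⁺(aq) + Zn(s) → Au⁺(aq) + Zn²⁺(aq)
Q = [Au⁺]·[Zn²⁺] / ([Au³⁺]); log Q = -2.139.
E = E° − (0.0592/n) log Q = +2.19 − (0.0592/2)(-2.139) = +2.253 V.

+2.253 V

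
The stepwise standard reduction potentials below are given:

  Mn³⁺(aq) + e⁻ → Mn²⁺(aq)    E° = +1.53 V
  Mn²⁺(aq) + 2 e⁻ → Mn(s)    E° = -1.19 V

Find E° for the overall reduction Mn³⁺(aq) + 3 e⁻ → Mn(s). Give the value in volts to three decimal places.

-0.283 V

Since ΔG° = −nFE° is additive over sequential reductions, n₃E°₃ = n₁E°₁ + n₂E°₂.
E°₃ = (1×+1.53 + 2×-1.19) / 3 = (-0.850) / 3 = -0.283 V.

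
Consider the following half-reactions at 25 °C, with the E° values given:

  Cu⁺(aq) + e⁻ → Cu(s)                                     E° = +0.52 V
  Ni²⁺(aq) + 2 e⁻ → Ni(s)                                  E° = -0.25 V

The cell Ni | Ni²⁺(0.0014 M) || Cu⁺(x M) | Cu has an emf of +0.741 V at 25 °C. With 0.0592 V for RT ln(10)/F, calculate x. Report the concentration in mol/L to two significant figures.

Cu⁺/Cu is the cathode, Ni²⁺/Ni the anode: E°cell = +0.77 V, n = 2.
Overall reaction: 2 Cu⁺(aq) + Ni(s) → 2 Cu(s) + Ni²⁺(aq); Q = [Ni²⁺]^1/[Cu⁺]^2.
From E = E° − (0.0592/n) log Q: log Q = (E° − E)·n/0.0592 = (+0.77 − (+0.741))·2/0.0592 = 0.9797.
So 2·log[Cu⁺] = 1·log(0.0014) − log Q = -2.8539 − (0.9797) = -3.8336; log[Cu⁺] = -3.8336 / 2 = -1.9168; [Cu⁺] = 10^(-1.9168) ≈ 0.012 M.

0.012 M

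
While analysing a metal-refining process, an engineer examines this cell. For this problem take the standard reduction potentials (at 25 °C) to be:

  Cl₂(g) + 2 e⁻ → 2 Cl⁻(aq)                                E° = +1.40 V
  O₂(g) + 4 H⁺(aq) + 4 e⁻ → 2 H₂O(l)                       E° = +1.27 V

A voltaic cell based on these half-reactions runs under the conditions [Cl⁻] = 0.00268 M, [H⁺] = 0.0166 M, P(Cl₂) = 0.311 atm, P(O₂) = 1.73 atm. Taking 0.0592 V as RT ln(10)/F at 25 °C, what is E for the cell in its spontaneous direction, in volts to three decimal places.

Cl₂/Cl⁻ is the cathode (higher E°), O₂/H₂O the anode: E°cell = +1.40 − (+1.27) = +0.13 V, n = 4.
Overall: 2 Cl₂(g) + 2 H₂O(l) → 4 Cl⁻(aq) + O₂(g) + 4 H⁺(aq)
Q = [Cl⁻]^4·P(O₂)·[H⁺]^4 / (P(Cl₂)^2); log Q = -16.155.
E = E° − (0.0592/n) log Q = +0.13 − (0.0592/4)(-16.155) = +0.369 V.

+0.369 V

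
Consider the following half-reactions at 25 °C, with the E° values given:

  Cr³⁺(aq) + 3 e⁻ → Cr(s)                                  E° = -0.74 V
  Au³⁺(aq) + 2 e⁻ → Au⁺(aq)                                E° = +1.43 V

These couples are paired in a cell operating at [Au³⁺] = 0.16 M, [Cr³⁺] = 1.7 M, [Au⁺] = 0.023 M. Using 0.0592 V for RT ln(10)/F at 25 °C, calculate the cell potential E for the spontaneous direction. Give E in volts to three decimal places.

Au³⁺/Au⁺ is the cathode (higher E°), Cr³⁺/Cr the anode: E°cell = +1.43 − (-0.74) = +2.17 V, n = 6.
Overall: 3 Au³⁺(aq) + 2 Cr(s) → 3 Au⁺(aq) + 2 Cr³⁺(aq)
Q = [Au⁺]^3·[Cr³⁺]^2 / ([Au³⁺]^3); log Q = -2.066.
E = E° − (0.0592/n) log Q = +2.17 − (0.0592/6)(-2.066) = +2.190 V.

+2.190 V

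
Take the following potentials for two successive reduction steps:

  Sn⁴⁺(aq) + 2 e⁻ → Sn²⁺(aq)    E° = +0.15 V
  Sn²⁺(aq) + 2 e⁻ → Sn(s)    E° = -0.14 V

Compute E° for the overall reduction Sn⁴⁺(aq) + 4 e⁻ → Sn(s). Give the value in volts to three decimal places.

+0.005 V

Since ΔG° = −nFE° is additive over sequential reductions, n₃E°₃ = n₁E°₁ + n₂E°₂.
E°₃ = (2×+0.15 + 2×-0.14) / 4 = (+0.020) / 4 = +0.005 V.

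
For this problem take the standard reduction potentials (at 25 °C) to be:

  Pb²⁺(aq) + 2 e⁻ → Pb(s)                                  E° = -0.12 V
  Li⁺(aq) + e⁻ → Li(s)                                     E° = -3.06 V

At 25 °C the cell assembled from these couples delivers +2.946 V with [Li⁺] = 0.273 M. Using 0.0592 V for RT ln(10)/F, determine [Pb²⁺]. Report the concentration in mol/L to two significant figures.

Pb²⁺/Pb is the cathode, Li⁺/Li the anode: E°cell = +2.94 V, n = 2.
Overall reaction: Pb²⁺(aq) + 2 Li(s) → Pb(s) + 2 Li⁺(aq); Q = [Li⁺]^2/[Pb²⁺]^1.
From E = E° − (0.0592/n) log Q: log Q = (E° − E)·n/0.0592 = (+2.94 − (+2.946))·2/0.0592 = -0.2027.
So 1·log[Pb²⁺] = 2·log(0.273) − log Q = -1.1277 − (-0.2027) = -0.9250; [Pb²⁺] = 10^(-0.9250) ≈ 0.12 M.

0.12 M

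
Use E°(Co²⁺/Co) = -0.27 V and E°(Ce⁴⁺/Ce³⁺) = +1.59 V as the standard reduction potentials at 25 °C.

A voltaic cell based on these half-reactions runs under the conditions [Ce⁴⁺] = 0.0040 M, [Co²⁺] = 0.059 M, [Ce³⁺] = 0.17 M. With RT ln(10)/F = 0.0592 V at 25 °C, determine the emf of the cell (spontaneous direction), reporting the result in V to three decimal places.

+1.800 V

Ce⁴⁺/Ce³⁺ is the cathode (higher E°), Co²⁺/Co the anode: E°cell = +1.59 − (-0.27) = +1.86 V, n = 2.
Overall: 2 Ce⁴⁺(aq) + Co(s) → 2 Ce³⁺(aq) + Co²⁺(aq)
Q = [Ce³⁺]^2·[Co²⁺] / ([Ce⁴⁺]^2); log Q = 2.028.
E = E° − (0.0592/n) log Q = +1.86 − (0.0592/2)(2.028) = +1.800 V.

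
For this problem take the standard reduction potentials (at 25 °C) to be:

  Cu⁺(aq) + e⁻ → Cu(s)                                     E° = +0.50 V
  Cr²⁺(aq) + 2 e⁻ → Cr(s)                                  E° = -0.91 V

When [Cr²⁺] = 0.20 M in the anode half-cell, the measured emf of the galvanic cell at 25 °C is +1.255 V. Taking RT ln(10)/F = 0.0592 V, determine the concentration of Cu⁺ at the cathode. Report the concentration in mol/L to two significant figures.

0.0011 M

Cu⁺/Cu is the cathode, Cr²⁺/Cr the anode: E°cell = +1.41 V, n = 2.
Overall reaction: 2 Cu⁺(aq) + Cr(s) → 2 Cu(s) + Cr²⁺(aq); Q = [Cr²⁺]^1/[Cu⁺]^2.
From E = E° − (0.0592/n) log Q: log Q = (E° − E)·n/0.0592 = (+1.41 − (+1.255))·2/0.0592 = 5.2365.
So 2·log[Cu⁺] = 1·log(0.2) − log Q = -0.6990 − (5.2365) = -5.9355; log[Cu⁺] = -5.9355 / 2 = -2.9678; [Cu⁺] = 10^(-2.9678) ≈ 0.0011 M.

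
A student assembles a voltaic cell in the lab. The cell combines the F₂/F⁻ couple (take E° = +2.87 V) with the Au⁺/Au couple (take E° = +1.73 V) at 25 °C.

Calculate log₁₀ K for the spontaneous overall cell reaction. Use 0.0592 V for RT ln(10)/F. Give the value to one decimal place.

38.5

Cathode: F₂/F⁻; anode: Au⁺/Au. E°cell = +1.14 V, n = 2.
log K = nE°cell / 0.0592 = (2)(+1.14) / 0.0592 = 38.5.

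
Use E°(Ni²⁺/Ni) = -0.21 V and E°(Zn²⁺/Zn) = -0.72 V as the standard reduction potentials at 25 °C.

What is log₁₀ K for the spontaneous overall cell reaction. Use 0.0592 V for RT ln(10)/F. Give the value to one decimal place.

17.2

Cathode: Ni²⁺/Ni; anode: Zn²⁺/Zn. E°cell = +0.51 V, n = 2.
log K = nE°cell / 0.0592 = (2)(+0.51) / 0.0592 = 17.2.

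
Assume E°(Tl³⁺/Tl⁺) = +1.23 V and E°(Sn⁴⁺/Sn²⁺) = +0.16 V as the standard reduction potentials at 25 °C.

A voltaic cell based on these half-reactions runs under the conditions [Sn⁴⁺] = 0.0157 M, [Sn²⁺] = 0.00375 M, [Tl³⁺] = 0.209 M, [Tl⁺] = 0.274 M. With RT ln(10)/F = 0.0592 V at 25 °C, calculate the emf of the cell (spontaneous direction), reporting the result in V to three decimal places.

+1.048 V

Tl³⁺/Tl⁺ is the cathode (higher E°), Sn⁴⁺/Sn²⁺ the anode: E°cell = +1.23 − (+0.16) = +1.07 V, n = 2.
Overall: Tl³⁺(aq) + Sn²⁺(aq) → Tl⁺(aq) + Sn⁴⁺(aq)
Q = [Tl⁺]·[Sn⁴⁺] / ([Tl³⁺]·[Sn²⁺]); log Q = 0.739.
E = E° − (0.0592/n) log Q = +1.07 − (0.0592/2)(0.739) = +1.048 V.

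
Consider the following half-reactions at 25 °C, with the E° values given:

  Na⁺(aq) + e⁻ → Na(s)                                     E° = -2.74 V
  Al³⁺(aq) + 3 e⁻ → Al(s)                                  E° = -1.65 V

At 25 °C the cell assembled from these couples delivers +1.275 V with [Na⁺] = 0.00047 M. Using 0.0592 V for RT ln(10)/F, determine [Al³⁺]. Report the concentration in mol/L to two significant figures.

Al³⁺/Al is the cathode, Na⁺/Na the anode: E°cell = +1.09 V, n = 3.
Overall reaction: Al³⁺(aq) + 3 Na(s) → Al(s) + 3 Na⁺(aq); Q = [Na⁺]^3/[Al³⁺]^1.
From E = E° − (0.0592/n) log Q: log Q = (E° − E)·n/0.0592 = (+1.09 − (+1.275))·3/0.0592 = -9.3750.
So 1·log[Al³⁺] = 3·log(0.00047) − log Q = -9.9837 − (-9.3750) = -0.6087; [Al³⁺] = 10^(-0.6087) ≈ 0.25 M.

0.25 M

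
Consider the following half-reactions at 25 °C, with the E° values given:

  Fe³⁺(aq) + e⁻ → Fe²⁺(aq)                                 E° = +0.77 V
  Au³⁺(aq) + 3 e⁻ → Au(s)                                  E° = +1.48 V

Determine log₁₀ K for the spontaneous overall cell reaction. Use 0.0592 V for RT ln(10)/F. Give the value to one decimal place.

Cathode: Au³⁺/Au; anode: Fe³⁺/Fe²⁺. E°cell = +0.71 V, n = 3.
log K = nE°cell / 0.0592 = (3)(+0.71) / 0.0592 = 36.0.

36.0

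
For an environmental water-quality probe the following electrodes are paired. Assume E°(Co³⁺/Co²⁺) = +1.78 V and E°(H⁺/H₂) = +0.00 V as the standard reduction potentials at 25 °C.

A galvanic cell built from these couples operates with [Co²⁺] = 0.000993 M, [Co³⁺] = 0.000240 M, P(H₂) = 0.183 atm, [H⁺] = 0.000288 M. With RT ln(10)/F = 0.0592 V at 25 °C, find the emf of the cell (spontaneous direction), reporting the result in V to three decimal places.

Co³⁺/Co²⁺ is the cathode (higher E°), H⁺/H₂ the anode: E°cell = +1.78 − (+0.00) = +1.78 V, n = 2.
Overall: 2 Co³⁺(aq) + H₂(g) → 2 Co²⁺(aq) + 2 H⁺(aq)
Q = [Co²⁺]^2·[H⁺]^2 / ([Co³⁺]^2·P(H₂)); log Q = -5.110.
E = E° − (0.0592/n) log Q = +1.78 − (0.0592/2)(-5.110) = +1.931 V.

+1.931 V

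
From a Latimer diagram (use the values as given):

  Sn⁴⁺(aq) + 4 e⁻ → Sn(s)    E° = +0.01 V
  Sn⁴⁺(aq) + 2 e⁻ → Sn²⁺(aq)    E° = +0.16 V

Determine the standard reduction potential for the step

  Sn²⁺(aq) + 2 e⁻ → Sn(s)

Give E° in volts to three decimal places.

-0.140 V

Sequential free energies add, so n₃E°₃ = n₁E°₁ + n₂E°₂.
With n₃ = 4, and the known step contributing 2×(+0.16) V, the unknown satisfies 2·E° = 4×(+0.01) − 2×(+0.16) = -0.280.
E° = -0.280 / 2 = -0.140 V.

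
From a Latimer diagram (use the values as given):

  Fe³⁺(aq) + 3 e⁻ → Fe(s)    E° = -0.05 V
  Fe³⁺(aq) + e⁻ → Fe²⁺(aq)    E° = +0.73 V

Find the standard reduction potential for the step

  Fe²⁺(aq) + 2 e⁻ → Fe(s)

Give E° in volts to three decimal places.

Sequential free energies add, so n₃E°₃ = n₁E°₁ + n₂E°₂.
With n₃ = 3, and the known step contributing 1×(+0.73) V, the unknown satisfies 2·E° = 3×(-0.05) − 1×(+0.73) = -0.880.
E° = -0.880 / 2 = -0.440 V.

-0.440 V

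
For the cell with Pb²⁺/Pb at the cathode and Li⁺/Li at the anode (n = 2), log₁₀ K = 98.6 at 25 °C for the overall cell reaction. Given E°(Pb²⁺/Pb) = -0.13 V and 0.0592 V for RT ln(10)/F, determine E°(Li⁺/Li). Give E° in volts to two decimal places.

E°cell = (0.0592/n)·log K = (0.0592/2)(98.6) = +2.919 V.
Since Pb²⁺/Pb is the cathode and Li⁺/Li the anode, E°cell = E°(Pb²⁺/Pb) − E°(Li⁺/Li).
So E°(Li⁺/Li) = E°(Pb²⁺/Pb) − E°cell = (-0.13) − (+2.919) = -3.05 V.

-3.05 V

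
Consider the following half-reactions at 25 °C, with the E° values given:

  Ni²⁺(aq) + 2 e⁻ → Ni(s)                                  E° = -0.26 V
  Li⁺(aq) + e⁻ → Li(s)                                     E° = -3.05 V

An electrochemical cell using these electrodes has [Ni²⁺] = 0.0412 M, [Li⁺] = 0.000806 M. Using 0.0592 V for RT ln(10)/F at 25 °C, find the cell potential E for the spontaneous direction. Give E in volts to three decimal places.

+2.932 V

Ni²⁺/Ni is the cathode (higher E°), Li⁺/Li the anode: E°cell = -0.26 − (-3.05) = +2.79 V, n = 2.
Overall: Ni²⁺(aq) + 2 Li(s) → Ni(s) + 2 Li⁺(aq)
Q = [Li⁺]^2 / ([Ni²⁺]); log Q = -4.802.
E = E° − (0.0592/n) log Q = +2.79 − (0.0592/2)(-4.802) = +2.932 V.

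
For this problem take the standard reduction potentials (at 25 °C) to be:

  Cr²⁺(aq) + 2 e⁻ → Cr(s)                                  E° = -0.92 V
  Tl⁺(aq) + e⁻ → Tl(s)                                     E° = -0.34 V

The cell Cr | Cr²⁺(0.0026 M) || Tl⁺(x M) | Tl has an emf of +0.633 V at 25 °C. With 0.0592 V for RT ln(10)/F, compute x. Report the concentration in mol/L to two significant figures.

0.40 M

Tl⁺/Tl is the cathode, Cr²⁺/Cr the anode: E°cell = +0.58 V, n = 2.
Overall reaction: 2 Tl⁺(aq) + Cr(s) → 2 Tl(s) + Cr²⁺(aq); Q = [Cr²⁺]^1/[Tl⁺]^2.
From E = E° − (0.0592/n) log Q: log Q = (E° − E)·n/0.0592 = (+0.58 − (+0.633))·2/0.0592 = -1.7905.
So 2·log[Tl⁺] = 1·log(0.0026) − log Q = -2.5850 − (-1.7905) = -0.7945; log[Tl⁺] = -0.7945 / 2 = -0.3972; [Tl⁺] = 10^(-0.3972) ≈ 0.40 M.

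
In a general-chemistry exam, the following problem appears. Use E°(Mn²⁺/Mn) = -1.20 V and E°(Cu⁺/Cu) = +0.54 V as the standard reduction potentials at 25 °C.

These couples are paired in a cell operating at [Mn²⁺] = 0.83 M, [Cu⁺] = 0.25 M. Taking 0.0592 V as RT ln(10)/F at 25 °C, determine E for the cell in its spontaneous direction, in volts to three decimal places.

+1.707 V

Cu⁺/Cu is the cathode (higher E°), Mn²⁺/Mn the anode: E°cell = +0.54 − (-1.20) = +1.74 V, n = 2.
Overall: 2 Cu⁺(aq) + Mn(s) → 2 Cu(s) + Mn²⁺(aq)
Q = [Mn²⁺] / ([Cu⁺]^2); log Q = 1.123.
E = E° − (0.0592/n) log Q = +1.74 − (0.0592/2)(1.123) = +1.707 V.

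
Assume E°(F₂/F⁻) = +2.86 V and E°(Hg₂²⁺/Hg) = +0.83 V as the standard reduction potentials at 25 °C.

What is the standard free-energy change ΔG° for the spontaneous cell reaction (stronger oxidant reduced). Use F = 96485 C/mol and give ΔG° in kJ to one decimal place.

F₂/F⁻ (E° = +2.86 V) is the cathode; Hg₂²⁺/Hg (E° = +0.83 V) is the anode, so E°cell = +2.03 V.
Balancing electrons gives n = 2 (lcm of 2 and 2).
ΔG° = −nFE° = −(2)(96485)(+2.03) = -391,729 J = -391.7 kJ.

-391.7 kJ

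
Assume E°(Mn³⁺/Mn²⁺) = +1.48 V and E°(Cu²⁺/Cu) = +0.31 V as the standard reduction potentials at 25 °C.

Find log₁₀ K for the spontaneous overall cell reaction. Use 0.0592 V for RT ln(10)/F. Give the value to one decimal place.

39.5

Cathode: Mn³⁺/Mn²⁺; anode: Cu²⁺/Cu. E°cell = +1.17 V, n = 2.
log K = nE°cell / 0.0592 = (2)(+1.17) / 0.0592 = 39.5.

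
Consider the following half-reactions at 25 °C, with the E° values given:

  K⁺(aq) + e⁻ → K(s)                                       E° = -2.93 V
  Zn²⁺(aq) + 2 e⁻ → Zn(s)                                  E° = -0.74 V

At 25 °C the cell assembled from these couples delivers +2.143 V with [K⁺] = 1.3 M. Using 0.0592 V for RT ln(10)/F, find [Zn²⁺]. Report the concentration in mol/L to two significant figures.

Zn²⁺/Zn is the cathode, K⁺/K the anode: E°cell = +2.19 V, n = 2.
Overall reaction: Zn²⁺(aq) + 2 K(s) → Zn(s) + 2 K⁺(aq); Q = [K⁺]^2/[Zn²⁺]^1.
From E = E° − (0.0592/n) log Q: log Q = (E° − E)·n/0.0592 = (+2.19 − (+2.143))·2/0.0592 = 1.5878.
So 1·log[Zn²⁺] = 2·log(1.3) − log Q = 0.2279 − (1.5878) = -1.3599; [Zn²⁺] = 10^(-1.3599) ≈ 0.044 M.

0.044 M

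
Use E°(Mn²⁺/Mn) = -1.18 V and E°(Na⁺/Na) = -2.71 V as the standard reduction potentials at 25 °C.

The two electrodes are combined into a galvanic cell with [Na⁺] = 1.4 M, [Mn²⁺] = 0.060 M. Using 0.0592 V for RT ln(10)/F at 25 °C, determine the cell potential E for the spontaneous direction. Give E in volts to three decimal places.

+1.485 V

Mn²⁺/Mn is the cathode (higher E°), Na⁺/Na the anode: E°cell = -1.18 − (-2.71) = +1.53 V, n = 2.
Overall: Mn²⁺(aq) + 2 Na(s) → Mn(s) + 2 Na⁺(aq)
Q = [Na⁺]^2 / ([Mn²⁺]); log Q = 1.514.
E = E° − (0.0592/n) log Q = +1.53 − (0.0592/2)(1.514) = +1.485 V.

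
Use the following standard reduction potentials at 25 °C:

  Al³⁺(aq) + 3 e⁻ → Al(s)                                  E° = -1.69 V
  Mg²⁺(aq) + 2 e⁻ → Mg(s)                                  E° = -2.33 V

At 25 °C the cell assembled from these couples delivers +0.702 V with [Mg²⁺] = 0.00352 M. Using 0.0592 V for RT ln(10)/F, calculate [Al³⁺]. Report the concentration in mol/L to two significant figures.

0.29 M

Al³⁺/Al is the cathode, Mg²⁺/Mg the anode: E°cell = +0.64 V, n = 6.
Overall reaction: 2 Al³⁺(aq) + 3 Mg(s) → 2 Al(s) + 3 Mg²⁺(aq); Q = [Mg²⁺]^3/[Al³⁺]^2.
From E = E° − (0.0592/n) log Q: log Q = (E° − E)·n/0.0592 = (+0.64 − (+0.702))·6/0.0592 = -6.2838.
So 2·log[Al³⁺] = 3·log(0.00352) − log Q = -7.3604 − (-6.2838) = -1.0766; log[Al³⁺] = -1.0766 / 2 = -0.5383; [Al³⁺] = 10^(-0.5383) ≈ 0.29 M.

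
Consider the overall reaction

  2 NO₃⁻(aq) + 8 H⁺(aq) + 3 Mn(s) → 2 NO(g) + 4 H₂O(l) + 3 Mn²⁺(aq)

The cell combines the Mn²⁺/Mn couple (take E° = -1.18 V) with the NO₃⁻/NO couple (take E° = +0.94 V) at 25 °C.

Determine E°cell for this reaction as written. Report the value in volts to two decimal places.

+2.12 V

The NO₃⁻/NO couple has the higher reduction potential, so it is the cathode; Mn²⁺/Mn is oxidised at the anode.
E°cell = E°(cathode) − E°(anode) = (+0.94) − (-1.18) = +2.12 V.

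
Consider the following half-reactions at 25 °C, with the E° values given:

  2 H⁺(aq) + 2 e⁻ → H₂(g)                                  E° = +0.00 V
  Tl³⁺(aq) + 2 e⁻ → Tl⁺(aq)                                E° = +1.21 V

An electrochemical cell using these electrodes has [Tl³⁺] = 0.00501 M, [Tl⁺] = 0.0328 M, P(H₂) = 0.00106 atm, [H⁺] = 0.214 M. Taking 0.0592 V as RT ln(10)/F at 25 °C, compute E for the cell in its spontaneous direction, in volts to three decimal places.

+1.137 V

Tl³⁺/Tl⁺ is the cathode (higher E°), H⁺/H₂ the anode: E°cell = +1.21 − (+0.00) = +1.21 V, n = 2.
Overall: Tl³⁺(aq) + H₂(g) → Tl⁺(aq) + 2 H⁺(aq)
Q = [Tl⁺]·[H⁺]^2 / ([Tl³⁺]·P(H₂)); log Q = 2.452.
E = E° − (0.0592/n) log Q = +1.21 − (0.0592/2)(2.452) = +1.137 V.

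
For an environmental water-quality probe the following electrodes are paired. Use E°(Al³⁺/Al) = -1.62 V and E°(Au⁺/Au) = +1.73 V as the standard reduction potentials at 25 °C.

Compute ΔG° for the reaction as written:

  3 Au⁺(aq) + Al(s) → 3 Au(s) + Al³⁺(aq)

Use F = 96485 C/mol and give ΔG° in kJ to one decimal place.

-969.7 kJ

As written, Au⁺/Au is reduced (cathode) and Al³⁺/Al is oxidised (anode), so E°cell = (+1.73) − (-1.62) = +3.35 V.
Balancing electrons gives n = 3.
ΔG° = −nFE° = −(3)(96485)(+3.35) = -969,674 J = -969.7 kJ.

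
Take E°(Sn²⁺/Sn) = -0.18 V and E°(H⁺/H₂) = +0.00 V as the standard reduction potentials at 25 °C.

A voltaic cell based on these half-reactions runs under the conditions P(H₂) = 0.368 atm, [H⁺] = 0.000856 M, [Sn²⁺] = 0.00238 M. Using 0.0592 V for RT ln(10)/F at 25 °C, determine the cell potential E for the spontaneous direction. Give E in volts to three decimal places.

+0.089 V

H⁺/H₂ is the cathode (higher E°), Sn²⁺/Sn the anode: E°cell = +0.00 − (-0.18) = +0.18 V, n = 2.
Overall: 2 H⁺(aq) + Sn(s) → H₂(g) + Sn²⁺(aq)
Q = P(H₂)·[Sn²⁺] / ([H⁺]^2); log Q = 3.077.
E = E° − (0.0592/n) log Q = +0.18 − (0.0592/2)(3.077) = +0.089 V.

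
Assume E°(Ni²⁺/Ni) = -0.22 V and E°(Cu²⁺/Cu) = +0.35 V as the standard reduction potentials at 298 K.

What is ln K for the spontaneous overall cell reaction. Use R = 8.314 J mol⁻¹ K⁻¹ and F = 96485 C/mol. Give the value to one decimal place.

44.4

Cathode: Cu²⁺/Cu; anode: Ni²⁺/Ni. E°cell = (+0.35) − (-0.22) = +0.57 V, with n = 2.
ΔG° = −nFE° = −RT ln K, so ln K = nFE°/(RT) = (2)(96485)(+0.57) / ((8.314)(298)) = 44.395.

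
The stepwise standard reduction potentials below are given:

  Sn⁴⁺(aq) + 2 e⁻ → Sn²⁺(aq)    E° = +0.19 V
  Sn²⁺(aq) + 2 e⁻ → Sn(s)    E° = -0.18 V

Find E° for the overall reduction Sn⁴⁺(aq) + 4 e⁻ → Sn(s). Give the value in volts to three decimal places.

+0.005 V

Adding the free-energy changes (−nFE°) of the two steps gives −n₃FE°₃ = −n₁FE°₁ − n₂FE°₂.
E°₃ = (2×+0.19 + 2×-0.18) / 4 = (+0.020) / 4 = +0.005 V.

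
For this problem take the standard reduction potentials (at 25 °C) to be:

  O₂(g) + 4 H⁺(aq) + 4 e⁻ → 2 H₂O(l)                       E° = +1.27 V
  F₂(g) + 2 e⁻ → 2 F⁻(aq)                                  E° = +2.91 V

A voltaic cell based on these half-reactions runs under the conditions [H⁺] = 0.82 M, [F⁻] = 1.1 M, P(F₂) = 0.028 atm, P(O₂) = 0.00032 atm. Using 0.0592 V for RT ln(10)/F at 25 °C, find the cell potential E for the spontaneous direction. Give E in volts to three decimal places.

F₂/F⁻ is the cathode (higher E°), O₂/H₂O the anode: E°cell = +2.91 − (+1.27) = +1.64 V, n = 4.
Overall: 2 F₂(g) + 2 H₂O(l) → 4 F⁻(aq) + O₂(g) + 4 H⁺(aq)
Q = [F⁻]^4·P(O₂)·[H⁺]^4 / (P(F₂)^2); log Q = -0.568.
E = E° − (0.0592/n) log Q = +1.64 − (0.0592/4)(-0.568) = +1.648 V.

+1.648 V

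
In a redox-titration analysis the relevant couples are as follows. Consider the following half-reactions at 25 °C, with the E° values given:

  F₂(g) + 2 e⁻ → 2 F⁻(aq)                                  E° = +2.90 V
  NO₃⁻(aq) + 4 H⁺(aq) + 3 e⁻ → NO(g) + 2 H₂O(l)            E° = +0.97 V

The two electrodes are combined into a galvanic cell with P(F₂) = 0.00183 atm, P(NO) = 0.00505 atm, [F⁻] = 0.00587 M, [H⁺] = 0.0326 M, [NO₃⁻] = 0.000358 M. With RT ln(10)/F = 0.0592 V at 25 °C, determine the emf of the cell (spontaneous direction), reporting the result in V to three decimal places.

F₂/F⁻ is the cathode (higher E°), NO₃⁻/NO the anode: E°cell = +2.90 − (+0.97) = +1.93 V, n = 6.
Overall: 3 F₂(g) + 2 NO(g) + 4 H₂O(l) → 6 F⁻(aq) + 2 NO₃⁻(aq) + 8 H⁺(aq)
Q = [F⁻]^6·[NO₃⁻]^2·[H⁺]^8 / (P(F₂)^3·P(NO)^2); log Q = -19.369.
E = E° − (0.0592/n) log Q = +1.93 − (0.0592/6)(-19.369) = +2.121 V.

+2.121 V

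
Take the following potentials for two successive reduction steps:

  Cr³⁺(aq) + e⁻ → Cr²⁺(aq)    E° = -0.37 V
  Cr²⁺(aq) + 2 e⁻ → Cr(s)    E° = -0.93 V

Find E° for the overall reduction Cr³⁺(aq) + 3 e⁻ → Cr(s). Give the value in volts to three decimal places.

Since ΔG° = −nFE° is additive over sequential reductions, n₃E°₃ = n₁E°₁ + n₂E°₂.
E°₃ = (1×-0.37 + 2×-0.93) / 3 = (-2.230) / 3 = -0.743 V.

-0.743 V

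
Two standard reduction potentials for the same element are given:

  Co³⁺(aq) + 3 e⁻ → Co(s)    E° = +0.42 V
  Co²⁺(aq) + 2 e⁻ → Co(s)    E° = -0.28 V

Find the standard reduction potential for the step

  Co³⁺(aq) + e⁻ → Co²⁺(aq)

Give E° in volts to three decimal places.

+1.820 V

Sequential free energies add, so n₃E°₃ = n₁E°₁ + n₂E°₂.
With n₃ = 3, and the known step contributing 2×(-0.28) V, the unknown satisfies 1·E° = 3×(+0.42) − 2×(-0.28) = +1.820.
E° = +1.820 / 1 = +1.820 V.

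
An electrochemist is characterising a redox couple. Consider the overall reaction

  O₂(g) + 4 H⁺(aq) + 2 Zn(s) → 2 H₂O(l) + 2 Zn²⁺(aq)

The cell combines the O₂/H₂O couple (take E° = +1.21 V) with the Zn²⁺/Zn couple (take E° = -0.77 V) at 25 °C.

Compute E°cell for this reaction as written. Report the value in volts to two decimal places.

The O₂/H₂O couple has the higher reduction potential, so it is the cathode; Zn²⁺/Zn is oxidised at the anode.
E°cell = E°(cathode) − E°(anode) = (+1.21) − (-0.77) = +1.98 V.

+1.98 V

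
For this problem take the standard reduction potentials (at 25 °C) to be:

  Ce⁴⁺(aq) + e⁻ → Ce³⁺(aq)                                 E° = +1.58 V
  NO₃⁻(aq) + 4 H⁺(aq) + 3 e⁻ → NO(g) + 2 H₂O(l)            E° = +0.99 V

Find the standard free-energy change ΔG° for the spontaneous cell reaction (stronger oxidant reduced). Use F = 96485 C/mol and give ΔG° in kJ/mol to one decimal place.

Ce⁴⁺/Ce³⁺ (E° = +1.58 V) is the cathode; NO₃⁻/NO (E° = +0.99 V) is the anode, so E°cell = +0.59 V.
Balancing electrons gives n = 3 (lcm of 1 and 3).
ΔG° = −nFE° = −(3)(96485)(+0.59) = -170,778 J = -170.8 kJ/mol.

-170.8 kJ/mol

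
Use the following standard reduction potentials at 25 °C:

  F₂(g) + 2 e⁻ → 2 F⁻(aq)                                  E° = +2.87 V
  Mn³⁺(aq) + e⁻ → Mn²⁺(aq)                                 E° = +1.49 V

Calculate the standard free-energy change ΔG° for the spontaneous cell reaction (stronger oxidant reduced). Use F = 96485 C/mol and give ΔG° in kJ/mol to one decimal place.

F₂/F⁻ (E° = +2.87 V) is the cathode; Mn³⁺/Mn²⁺ (E° = +1.49 V) is the anode, so E°cell = +1.38 V.
Balancing electrons gives n = 2 (lcm of 2 and 1).
ΔG° = −nFE° = −(2)(96485)(+1.38) = -266,299 J = -266.3 kJ/mol.

-266.3 kJ/mol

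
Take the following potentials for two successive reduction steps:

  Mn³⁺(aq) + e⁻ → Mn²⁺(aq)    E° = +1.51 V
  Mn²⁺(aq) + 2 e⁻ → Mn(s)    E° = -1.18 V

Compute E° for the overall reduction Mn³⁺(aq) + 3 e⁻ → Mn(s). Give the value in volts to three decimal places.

-0.283 V

Since ΔG° = −nFE° is additive over sequential reductions, n₃E°₃ = n₁E°₁ + n₂E°₂.
E°₃ = (1×+1.51 + 2×-1.18) / 3 = (-0.850) / 3 = -0.283 V.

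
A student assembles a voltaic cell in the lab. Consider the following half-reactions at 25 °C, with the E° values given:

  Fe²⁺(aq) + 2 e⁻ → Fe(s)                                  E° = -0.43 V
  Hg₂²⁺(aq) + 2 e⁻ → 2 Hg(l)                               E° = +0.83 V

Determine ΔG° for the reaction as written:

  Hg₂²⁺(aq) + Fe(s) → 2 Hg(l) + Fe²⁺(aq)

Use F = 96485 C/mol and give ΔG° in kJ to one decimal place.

As written, Hg₂²⁺/Hg is reduced (cathode) and Fe²⁺/Fe is oxidised (anode), so E°cell = (+0.83) − (-0.43) = +1.26 V.
Balancing electrons gives n = 2.
ΔG° = −nFE° = −(2)(96485)(+1.26) = -243,142 J = -243.1 kJ.

-243.1 kJ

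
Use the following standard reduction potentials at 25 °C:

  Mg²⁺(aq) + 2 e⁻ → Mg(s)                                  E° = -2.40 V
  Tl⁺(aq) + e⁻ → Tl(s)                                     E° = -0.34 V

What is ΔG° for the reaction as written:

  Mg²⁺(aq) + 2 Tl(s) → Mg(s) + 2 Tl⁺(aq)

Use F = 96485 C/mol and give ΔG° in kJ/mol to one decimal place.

As written, Mg²⁺/Mg is reduced (cathode) and Tl⁺/Tl is oxidised (anode), so E°cell = (-2.40) − (-0.34) = -2.06 V.
Balancing electrons gives n = 2.
ΔG° = −nFE° = −(2)(96485)(-2.06) = 397,518 J = +397.5 kJ/mol.

+397.5 kJ/mol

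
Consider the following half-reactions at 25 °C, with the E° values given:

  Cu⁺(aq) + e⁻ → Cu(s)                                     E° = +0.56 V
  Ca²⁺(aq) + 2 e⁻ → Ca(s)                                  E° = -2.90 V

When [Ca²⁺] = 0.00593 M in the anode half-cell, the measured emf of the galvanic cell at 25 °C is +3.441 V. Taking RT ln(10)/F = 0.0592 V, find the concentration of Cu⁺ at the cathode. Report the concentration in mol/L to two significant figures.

Cu⁺/Cu is the cathode, Ca²⁺/Ca the anode: E°cell = +3.46 V, n = 2.
Overall reaction: 2 Cu⁺(aq) + Ca(s) → 2 Cu(s) + Ca²⁺(aq); Q = [Ca²⁺]^1/[Cu⁺]^2.
From E = E° − (0.0592/n) log Q: log Q = (E° − E)·n/0.0592 = (+3.46 − (+3.441))·2/0.0592 = 0.6419.
So 2·log[Cu⁺] = 1·log(0.00593) − log Q = -2.2269 − (0.6419) = -2.8688; log[Cu⁺] = -2.8688 / 2 = -1.4344; [Cu⁺] = 10^(-1.4344) ≈ 0.037 M.

0.037 M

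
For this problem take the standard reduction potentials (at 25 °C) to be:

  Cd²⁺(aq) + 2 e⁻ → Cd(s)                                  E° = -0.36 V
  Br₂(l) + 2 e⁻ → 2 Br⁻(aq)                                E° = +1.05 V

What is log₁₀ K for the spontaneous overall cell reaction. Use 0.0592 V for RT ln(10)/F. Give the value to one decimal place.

47.6

Cathode: Br₂/Br⁻; anode: Cd²⁺/Cd. E°cell = +1.41 V, n = 2.
log K = nE°cell / 0.0592 = (2)(+1.41) / 0.0592 = 47.6.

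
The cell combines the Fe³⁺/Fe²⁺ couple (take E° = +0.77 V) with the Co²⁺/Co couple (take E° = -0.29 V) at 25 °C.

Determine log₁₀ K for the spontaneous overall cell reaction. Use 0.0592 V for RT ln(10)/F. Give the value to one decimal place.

Cathode: Fe³⁺/Fe²⁺; anode: Co²⁺/Co. E°cell = +1.06 V, n = 2.
log K = nE°cell / 0.0592 = (2)(+1.06) / 0.0592 = 35.8.

35.8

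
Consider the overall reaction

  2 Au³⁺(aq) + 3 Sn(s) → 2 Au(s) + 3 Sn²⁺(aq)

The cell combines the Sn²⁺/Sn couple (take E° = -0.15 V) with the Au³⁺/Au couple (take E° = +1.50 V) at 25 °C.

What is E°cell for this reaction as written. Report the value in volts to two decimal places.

+1.65 V

The Au³⁺/Au couple has the higher reduction potential, so it is the cathode; Sn²⁺/Sn is oxidised at the anode.
E°cell = E°(cathode) − E°(anode) = (+1.50) − (-0.15) = +1.65 V.
Since E°cell > 0, the reaction is spontaneous under standard conditions.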